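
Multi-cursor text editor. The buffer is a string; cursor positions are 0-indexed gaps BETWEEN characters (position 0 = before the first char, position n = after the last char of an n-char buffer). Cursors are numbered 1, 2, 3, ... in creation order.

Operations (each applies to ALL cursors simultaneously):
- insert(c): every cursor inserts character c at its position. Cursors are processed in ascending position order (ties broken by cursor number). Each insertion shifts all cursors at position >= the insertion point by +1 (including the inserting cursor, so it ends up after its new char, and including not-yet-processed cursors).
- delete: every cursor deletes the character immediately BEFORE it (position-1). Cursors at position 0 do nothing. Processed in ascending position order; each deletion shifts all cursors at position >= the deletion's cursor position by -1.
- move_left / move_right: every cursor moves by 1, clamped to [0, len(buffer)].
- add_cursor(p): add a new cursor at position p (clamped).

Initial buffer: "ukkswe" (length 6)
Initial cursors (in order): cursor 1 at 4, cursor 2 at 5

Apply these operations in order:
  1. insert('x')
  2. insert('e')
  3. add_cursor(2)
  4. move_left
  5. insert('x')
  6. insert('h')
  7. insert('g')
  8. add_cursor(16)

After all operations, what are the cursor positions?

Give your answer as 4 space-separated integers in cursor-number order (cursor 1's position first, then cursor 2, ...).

Answer: 11 17 4 16

Derivation:
After op 1 (insert('x')): buffer="ukksxwxe" (len 8), cursors c1@5 c2@7, authorship ....1.2.
After op 2 (insert('e')): buffer="ukksxewxee" (len 10), cursors c1@6 c2@9, authorship ....11.22.
After op 3 (add_cursor(2)): buffer="ukksxewxee" (len 10), cursors c3@2 c1@6 c2@9, authorship ....11.22.
After op 4 (move_left): buffer="ukksxewxee" (len 10), cursors c3@1 c1@5 c2@8, authorship ....11.22.
After op 5 (insert('x')): buffer="uxkksxxewxxee" (len 13), cursors c3@2 c1@7 c2@11, authorship .3...111.222.
After op 6 (insert('h')): buffer="uxhkksxxhewxxhee" (len 16), cursors c3@3 c1@9 c2@14, authorship .33...1111.2222.
After op 7 (insert('g')): buffer="uxhgkksxxhgewxxhgee" (len 19), cursors c3@4 c1@11 c2@17, authorship .333...11111.22222.
After op 8 (add_cursor(16)): buffer="uxhgkksxxhgewxxhgee" (len 19), cursors c3@4 c1@11 c4@16 c2@17, authorship .333...11111.22222.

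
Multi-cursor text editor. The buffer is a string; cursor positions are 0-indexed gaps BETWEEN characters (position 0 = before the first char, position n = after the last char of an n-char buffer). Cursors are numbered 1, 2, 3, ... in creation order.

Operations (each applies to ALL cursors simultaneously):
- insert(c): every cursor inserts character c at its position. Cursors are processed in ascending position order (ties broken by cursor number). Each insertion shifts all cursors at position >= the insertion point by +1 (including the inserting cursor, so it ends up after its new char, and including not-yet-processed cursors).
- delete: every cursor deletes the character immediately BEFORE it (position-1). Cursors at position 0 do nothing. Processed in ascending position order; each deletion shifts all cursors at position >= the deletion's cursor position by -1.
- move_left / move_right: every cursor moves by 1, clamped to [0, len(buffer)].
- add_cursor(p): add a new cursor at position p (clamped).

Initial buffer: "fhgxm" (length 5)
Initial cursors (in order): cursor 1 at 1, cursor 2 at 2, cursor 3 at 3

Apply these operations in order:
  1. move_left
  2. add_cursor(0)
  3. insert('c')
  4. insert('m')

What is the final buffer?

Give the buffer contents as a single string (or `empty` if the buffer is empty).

Answer: ccmmfcmhcmgxm

Derivation:
After op 1 (move_left): buffer="fhgxm" (len 5), cursors c1@0 c2@1 c3@2, authorship .....
After op 2 (add_cursor(0)): buffer="fhgxm" (len 5), cursors c1@0 c4@0 c2@1 c3@2, authorship .....
After op 3 (insert('c')): buffer="ccfchcgxm" (len 9), cursors c1@2 c4@2 c2@4 c3@6, authorship 14.2.3...
After op 4 (insert('m')): buffer="ccmmfcmhcmgxm" (len 13), cursors c1@4 c4@4 c2@7 c3@10, authorship 1414.22.33...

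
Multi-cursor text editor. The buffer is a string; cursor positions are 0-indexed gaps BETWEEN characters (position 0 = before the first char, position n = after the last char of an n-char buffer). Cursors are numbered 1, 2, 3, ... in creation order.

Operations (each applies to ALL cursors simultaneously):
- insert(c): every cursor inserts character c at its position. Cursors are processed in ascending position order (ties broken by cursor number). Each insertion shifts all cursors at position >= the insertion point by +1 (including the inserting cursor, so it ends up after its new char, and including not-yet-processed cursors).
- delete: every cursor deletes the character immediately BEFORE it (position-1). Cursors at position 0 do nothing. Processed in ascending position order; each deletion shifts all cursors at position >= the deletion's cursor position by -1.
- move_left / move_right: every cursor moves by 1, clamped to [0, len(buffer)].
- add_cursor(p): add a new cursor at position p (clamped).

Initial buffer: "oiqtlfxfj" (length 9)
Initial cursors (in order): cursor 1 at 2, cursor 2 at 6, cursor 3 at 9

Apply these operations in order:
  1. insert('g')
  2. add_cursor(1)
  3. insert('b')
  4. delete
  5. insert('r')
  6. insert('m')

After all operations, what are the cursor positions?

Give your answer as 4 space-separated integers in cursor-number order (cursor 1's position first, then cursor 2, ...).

After op 1 (insert('g')): buffer="oigqtlfgxfjg" (len 12), cursors c1@3 c2@8 c3@12, authorship ..1....2...3
After op 2 (add_cursor(1)): buffer="oigqtlfgxfjg" (len 12), cursors c4@1 c1@3 c2@8 c3@12, authorship ..1....2...3
After op 3 (insert('b')): buffer="obigbqtlfgbxfjgb" (len 16), cursors c4@2 c1@5 c2@11 c3@16, authorship .4.11....22...33
After op 4 (delete): buffer="oigqtlfgxfjg" (len 12), cursors c4@1 c1@3 c2@8 c3@12, authorship ..1....2...3
After op 5 (insert('r')): buffer="origrqtlfgrxfjgr" (len 16), cursors c4@2 c1@5 c2@11 c3@16, authorship .4.11....22...33
After op 6 (insert('m')): buffer="ormigrmqtlfgrmxfjgrm" (len 20), cursors c4@3 c1@7 c2@14 c3@20, authorship .44.111....222...333

Answer: 7 14 20 3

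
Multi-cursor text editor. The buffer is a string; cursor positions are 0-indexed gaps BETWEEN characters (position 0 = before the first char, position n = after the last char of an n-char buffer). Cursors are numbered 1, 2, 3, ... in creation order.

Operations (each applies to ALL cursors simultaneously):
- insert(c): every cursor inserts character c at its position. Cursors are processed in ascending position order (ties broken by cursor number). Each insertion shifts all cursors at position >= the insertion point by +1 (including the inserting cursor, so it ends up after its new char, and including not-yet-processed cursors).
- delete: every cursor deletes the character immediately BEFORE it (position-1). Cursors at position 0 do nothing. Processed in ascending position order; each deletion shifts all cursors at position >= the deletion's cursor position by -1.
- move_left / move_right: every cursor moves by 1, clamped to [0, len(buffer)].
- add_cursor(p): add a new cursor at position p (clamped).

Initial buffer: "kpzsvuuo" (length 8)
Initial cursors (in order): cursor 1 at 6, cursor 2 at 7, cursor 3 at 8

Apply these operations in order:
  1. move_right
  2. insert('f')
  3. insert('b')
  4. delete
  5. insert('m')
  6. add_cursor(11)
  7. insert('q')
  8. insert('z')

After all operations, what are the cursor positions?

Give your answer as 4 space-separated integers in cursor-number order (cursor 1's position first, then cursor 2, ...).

Answer: 11 22 22 15

Derivation:
After op 1 (move_right): buffer="kpzsvuuo" (len 8), cursors c1@7 c2@8 c3@8, authorship ........
After op 2 (insert('f')): buffer="kpzsvuufoff" (len 11), cursors c1@8 c2@11 c3@11, authorship .......1.23
After op 3 (insert('b')): buffer="kpzsvuufboffbb" (len 14), cursors c1@9 c2@14 c3@14, authorship .......11.2323
After op 4 (delete): buffer="kpzsvuufoff" (len 11), cursors c1@8 c2@11 c3@11, authorship .......1.23
After op 5 (insert('m')): buffer="kpzsvuufmoffmm" (len 14), cursors c1@9 c2@14 c3@14, authorship .......11.2323
After op 6 (add_cursor(11)): buffer="kpzsvuufmoffmm" (len 14), cursors c1@9 c4@11 c2@14 c3@14, authorship .......11.2323
After op 7 (insert('q')): buffer="kpzsvuufmqofqfmmqq" (len 18), cursors c1@10 c4@13 c2@18 c3@18, authorship .......111.2432323
After op 8 (insert('z')): buffer="kpzsvuufmqzofqzfmmqqzz" (len 22), cursors c1@11 c4@15 c2@22 c3@22, authorship .......1111.2443232323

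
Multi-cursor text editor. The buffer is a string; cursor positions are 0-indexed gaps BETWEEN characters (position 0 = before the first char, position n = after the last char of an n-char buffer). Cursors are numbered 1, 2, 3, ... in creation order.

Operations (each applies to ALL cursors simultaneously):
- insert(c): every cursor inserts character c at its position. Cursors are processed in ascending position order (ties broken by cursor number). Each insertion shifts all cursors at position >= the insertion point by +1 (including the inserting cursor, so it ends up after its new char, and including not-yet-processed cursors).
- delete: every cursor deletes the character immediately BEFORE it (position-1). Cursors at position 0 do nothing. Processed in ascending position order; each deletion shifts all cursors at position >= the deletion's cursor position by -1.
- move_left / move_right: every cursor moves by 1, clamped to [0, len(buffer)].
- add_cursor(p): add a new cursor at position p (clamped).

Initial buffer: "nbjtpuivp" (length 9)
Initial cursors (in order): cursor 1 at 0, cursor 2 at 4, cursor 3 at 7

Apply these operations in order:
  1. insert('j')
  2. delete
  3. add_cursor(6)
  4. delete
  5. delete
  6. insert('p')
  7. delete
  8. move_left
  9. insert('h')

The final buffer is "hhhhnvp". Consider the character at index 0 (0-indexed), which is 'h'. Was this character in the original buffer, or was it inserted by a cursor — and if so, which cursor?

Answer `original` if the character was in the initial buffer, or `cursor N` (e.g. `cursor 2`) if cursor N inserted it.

Answer: cursor 1

Derivation:
After op 1 (insert('j')): buffer="jnbjtjpuijvp" (len 12), cursors c1@1 c2@6 c3@10, authorship 1....2...3..
After op 2 (delete): buffer="nbjtpuivp" (len 9), cursors c1@0 c2@4 c3@7, authorship .........
After op 3 (add_cursor(6)): buffer="nbjtpuivp" (len 9), cursors c1@0 c2@4 c4@6 c3@7, authorship .........
After op 4 (delete): buffer="nbjpvp" (len 6), cursors c1@0 c2@3 c3@4 c4@4, authorship ......
After op 5 (delete): buffer="nvp" (len 3), cursors c1@0 c2@1 c3@1 c4@1, authorship ...
After op 6 (insert('p')): buffer="pnpppvp" (len 7), cursors c1@1 c2@5 c3@5 c4@5, authorship 1.234..
After op 7 (delete): buffer="nvp" (len 3), cursors c1@0 c2@1 c3@1 c4@1, authorship ...
After op 8 (move_left): buffer="nvp" (len 3), cursors c1@0 c2@0 c3@0 c4@0, authorship ...
After op 9 (insert('h')): buffer="hhhhnvp" (len 7), cursors c1@4 c2@4 c3@4 c4@4, authorship 1234...
Authorship (.=original, N=cursor N): 1 2 3 4 . . .
Index 0: author = 1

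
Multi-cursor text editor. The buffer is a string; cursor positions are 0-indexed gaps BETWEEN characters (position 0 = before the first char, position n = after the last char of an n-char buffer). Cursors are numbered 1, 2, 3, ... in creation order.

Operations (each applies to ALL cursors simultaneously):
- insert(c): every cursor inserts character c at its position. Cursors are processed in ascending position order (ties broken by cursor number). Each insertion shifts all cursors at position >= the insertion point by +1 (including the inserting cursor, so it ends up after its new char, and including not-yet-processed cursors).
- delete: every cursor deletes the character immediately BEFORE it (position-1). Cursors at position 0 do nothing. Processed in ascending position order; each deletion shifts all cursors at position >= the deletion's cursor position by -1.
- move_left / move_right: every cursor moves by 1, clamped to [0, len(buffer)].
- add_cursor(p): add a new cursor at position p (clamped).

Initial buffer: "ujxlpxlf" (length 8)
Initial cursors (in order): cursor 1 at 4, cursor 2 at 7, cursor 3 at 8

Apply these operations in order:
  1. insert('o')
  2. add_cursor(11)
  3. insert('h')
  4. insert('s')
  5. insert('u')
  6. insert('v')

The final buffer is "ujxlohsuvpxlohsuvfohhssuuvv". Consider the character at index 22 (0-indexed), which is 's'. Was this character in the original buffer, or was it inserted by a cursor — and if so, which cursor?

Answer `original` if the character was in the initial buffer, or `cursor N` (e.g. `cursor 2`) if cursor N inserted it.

Answer: cursor 4

Derivation:
After op 1 (insert('o')): buffer="ujxlopxlofo" (len 11), cursors c1@5 c2@9 c3@11, authorship ....1...2.3
After op 2 (add_cursor(11)): buffer="ujxlopxlofo" (len 11), cursors c1@5 c2@9 c3@11 c4@11, authorship ....1...2.3
After op 3 (insert('h')): buffer="ujxlohpxlohfohh" (len 15), cursors c1@6 c2@11 c3@15 c4@15, authorship ....11...22.334
After op 4 (insert('s')): buffer="ujxlohspxlohsfohhss" (len 19), cursors c1@7 c2@13 c3@19 c4@19, authorship ....111...222.33434
After op 5 (insert('u')): buffer="ujxlohsupxlohsufohhssuu" (len 23), cursors c1@8 c2@15 c3@23 c4@23, authorship ....1111...2222.3343434
After op 6 (insert('v')): buffer="ujxlohsuvpxlohsuvfohhssuuvv" (len 27), cursors c1@9 c2@17 c3@27 c4@27, authorship ....11111...22222.334343434
Authorship (.=original, N=cursor N): . . . . 1 1 1 1 1 . . . 2 2 2 2 2 . 3 3 4 3 4 3 4 3 4
Index 22: author = 4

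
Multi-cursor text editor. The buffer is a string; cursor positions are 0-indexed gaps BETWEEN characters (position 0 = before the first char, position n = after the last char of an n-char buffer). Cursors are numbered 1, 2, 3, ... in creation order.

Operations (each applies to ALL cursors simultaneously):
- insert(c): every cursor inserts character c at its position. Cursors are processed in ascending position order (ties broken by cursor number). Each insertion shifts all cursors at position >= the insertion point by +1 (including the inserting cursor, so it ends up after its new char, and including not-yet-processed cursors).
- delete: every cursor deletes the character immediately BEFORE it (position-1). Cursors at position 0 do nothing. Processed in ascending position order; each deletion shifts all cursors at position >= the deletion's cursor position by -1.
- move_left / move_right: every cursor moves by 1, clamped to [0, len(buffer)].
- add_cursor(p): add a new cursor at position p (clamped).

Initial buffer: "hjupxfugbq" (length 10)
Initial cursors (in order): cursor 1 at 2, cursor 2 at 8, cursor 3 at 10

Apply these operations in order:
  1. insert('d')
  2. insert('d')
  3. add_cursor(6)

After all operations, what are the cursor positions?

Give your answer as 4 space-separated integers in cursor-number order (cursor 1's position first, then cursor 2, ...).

Answer: 4 12 16 6

Derivation:
After op 1 (insert('d')): buffer="hjdupxfugdbqd" (len 13), cursors c1@3 c2@10 c3@13, authorship ..1......2..3
After op 2 (insert('d')): buffer="hjddupxfugddbqdd" (len 16), cursors c1@4 c2@12 c3@16, authorship ..11......22..33
After op 3 (add_cursor(6)): buffer="hjddupxfugddbqdd" (len 16), cursors c1@4 c4@6 c2@12 c3@16, authorship ..11......22..33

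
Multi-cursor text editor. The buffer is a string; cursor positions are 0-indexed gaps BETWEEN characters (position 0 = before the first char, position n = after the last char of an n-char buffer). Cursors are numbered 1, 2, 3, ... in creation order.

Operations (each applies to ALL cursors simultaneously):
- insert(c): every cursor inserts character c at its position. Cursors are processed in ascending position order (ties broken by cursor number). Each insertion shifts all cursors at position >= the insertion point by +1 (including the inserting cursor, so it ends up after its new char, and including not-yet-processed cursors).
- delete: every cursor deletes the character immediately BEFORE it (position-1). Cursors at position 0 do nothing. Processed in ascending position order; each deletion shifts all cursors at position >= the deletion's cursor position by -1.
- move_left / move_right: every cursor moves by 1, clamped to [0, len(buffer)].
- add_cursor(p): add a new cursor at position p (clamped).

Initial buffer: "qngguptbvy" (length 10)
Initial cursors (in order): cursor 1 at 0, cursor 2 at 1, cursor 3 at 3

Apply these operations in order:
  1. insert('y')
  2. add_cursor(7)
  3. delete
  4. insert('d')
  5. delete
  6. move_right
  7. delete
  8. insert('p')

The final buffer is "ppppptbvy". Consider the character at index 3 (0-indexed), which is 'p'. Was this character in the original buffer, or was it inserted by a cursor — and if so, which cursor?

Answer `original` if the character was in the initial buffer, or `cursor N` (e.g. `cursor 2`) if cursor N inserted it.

Answer: cursor 4

Derivation:
After op 1 (insert('y')): buffer="yqyngyguptbvy" (len 13), cursors c1@1 c2@3 c3@6, authorship 1.2..3.......
After op 2 (add_cursor(7)): buffer="yqyngyguptbvy" (len 13), cursors c1@1 c2@3 c3@6 c4@7, authorship 1.2..3.......
After op 3 (delete): buffer="qnguptbvy" (len 9), cursors c1@0 c2@1 c3@3 c4@3, authorship .........
After op 4 (insert('d')): buffer="dqdngdduptbvy" (len 13), cursors c1@1 c2@3 c3@7 c4@7, authorship 1.2..34......
After op 5 (delete): buffer="qnguptbvy" (len 9), cursors c1@0 c2@1 c3@3 c4@3, authorship .........
After op 6 (move_right): buffer="qnguptbvy" (len 9), cursors c1@1 c2@2 c3@4 c4@4, authorship .........
After op 7 (delete): buffer="ptbvy" (len 5), cursors c1@0 c2@0 c3@0 c4@0, authorship .....
After op 8 (insert('p')): buffer="ppppptbvy" (len 9), cursors c1@4 c2@4 c3@4 c4@4, authorship 1234.....
Authorship (.=original, N=cursor N): 1 2 3 4 . . . . .
Index 3: author = 4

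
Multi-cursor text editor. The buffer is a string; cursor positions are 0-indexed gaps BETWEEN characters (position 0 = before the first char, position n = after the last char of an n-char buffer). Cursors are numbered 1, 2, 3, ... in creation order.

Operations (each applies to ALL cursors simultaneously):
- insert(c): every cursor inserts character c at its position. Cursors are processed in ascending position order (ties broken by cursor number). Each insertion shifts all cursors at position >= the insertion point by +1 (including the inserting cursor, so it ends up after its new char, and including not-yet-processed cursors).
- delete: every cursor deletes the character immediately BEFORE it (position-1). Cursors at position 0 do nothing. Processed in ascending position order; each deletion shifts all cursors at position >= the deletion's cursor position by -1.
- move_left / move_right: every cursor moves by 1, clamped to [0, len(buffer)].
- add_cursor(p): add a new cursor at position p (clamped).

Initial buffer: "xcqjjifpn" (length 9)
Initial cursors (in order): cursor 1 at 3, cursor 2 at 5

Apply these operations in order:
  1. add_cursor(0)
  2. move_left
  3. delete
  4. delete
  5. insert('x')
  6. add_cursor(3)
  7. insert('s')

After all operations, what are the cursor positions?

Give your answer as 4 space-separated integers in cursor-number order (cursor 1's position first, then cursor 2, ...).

Answer: 7 7 7 7

Derivation:
After op 1 (add_cursor(0)): buffer="xcqjjifpn" (len 9), cursors c3@0 c1@3 c2@5, authorship .........
After op 2 (move_left): buffer="xcqjjifpn" (len 9), cursors c3@0 c1@2 c2@4, authorship .........
After op 3 (delete): buffer="xqjifpn" (len 7), cursors c3@0 c1@1 c2@2, authorship .......
After op 4 (delete): buffer="jifpn" (len 5), cursors c1@0 c2@0 c3@0, authorship .....
After op 5 (insert('x')): buffer="xxxjifpn" (len 8), cursors c1@3 c2@3 c3@3, authorship 123.....
After op 6 (add_cursor(3)): buffer="xxxjifpn" (len 8), cursors c1@3 c2@3 c3@3 c4@3, authorship 123.....
After op 7 (insert('s')): buffer="xxxssssjifpn" (len 12), cursors c1@7 c2@7 c3@7 c4@7, authorship 1231234.....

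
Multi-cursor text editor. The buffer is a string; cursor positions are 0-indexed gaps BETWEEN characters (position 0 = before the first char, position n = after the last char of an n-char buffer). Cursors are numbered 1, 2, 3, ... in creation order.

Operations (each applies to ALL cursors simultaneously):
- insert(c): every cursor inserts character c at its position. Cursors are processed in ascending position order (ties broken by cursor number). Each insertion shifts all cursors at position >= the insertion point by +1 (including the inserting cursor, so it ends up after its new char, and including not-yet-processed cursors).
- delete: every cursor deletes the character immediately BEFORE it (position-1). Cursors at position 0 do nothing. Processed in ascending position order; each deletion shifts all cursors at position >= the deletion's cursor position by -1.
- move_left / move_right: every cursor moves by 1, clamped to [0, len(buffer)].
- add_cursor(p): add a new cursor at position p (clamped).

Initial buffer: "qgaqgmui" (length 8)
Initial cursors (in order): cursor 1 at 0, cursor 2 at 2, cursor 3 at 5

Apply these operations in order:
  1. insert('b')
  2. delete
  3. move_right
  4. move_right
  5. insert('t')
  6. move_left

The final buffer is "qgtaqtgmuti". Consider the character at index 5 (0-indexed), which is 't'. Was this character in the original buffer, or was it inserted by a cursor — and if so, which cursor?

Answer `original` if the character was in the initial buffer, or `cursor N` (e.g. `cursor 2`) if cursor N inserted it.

Answer: cursor 2

Derivation:
After op 1 (insert('b')): buffer="bqgbaqgbmui" (len 11), cursors c1@1 c2@4 c3@8, authorship 1..2...3...
After op 2 (delete): buffer="qgaqgmui" (len 8), cursors c1@0 c2@2 c3@5, authorship ........
After op 3 (move_right): buffer="qgaqgmui" (len 8), cursors c1@1 c2@3 c3@6, authorship ........
After op 4 (move_right): buffer="qgaqgmui" (len 8), cursors c1@2 c2@4 c3@7, authorship ........
After op 5 (insert('t')): buffer="qgtaqtgmuti" (len 11), cursors c1@3 c2@6 c3@10, authorship ..1..2...3.
After op 6 (move_left): buffer="qgtaqtgmuti" (len 11), cursors c1@2 c2@5 c3@9, authorship ..1..2...3.
Authorship (.=original, N=cursor N): . . 1 . . 2 . . . 3 .
Index 5: author = 2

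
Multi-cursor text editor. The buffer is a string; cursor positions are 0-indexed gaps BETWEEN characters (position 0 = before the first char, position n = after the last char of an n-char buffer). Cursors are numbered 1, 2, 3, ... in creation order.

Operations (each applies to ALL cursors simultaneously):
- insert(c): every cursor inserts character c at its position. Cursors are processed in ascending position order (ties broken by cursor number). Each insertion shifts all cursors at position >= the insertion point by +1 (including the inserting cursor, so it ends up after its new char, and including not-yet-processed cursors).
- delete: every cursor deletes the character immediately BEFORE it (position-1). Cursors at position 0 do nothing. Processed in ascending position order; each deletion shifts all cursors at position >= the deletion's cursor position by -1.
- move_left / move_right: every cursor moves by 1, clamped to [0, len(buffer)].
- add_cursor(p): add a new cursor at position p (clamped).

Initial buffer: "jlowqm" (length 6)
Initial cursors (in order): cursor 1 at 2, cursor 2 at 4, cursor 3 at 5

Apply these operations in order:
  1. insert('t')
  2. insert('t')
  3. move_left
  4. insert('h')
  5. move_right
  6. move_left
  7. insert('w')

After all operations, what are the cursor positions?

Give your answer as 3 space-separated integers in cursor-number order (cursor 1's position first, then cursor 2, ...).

Answer: 5 11 16

Derivation:
After op 1 (insert('t')): buffer="jltowtqtm" (len 9), cursors c1@3 c2@6 c3@8, authorship ..1..2.3.
After op 2 (insert('t')): buffer="jlttowttqttm" (len 12), cursors c1@4 c2@8 c3@11, authorship ..11..22.33.
After op 3 (move_left): buffer="jlttowttqttm" (len 12), cursors c1@3 c2@7 c3@10, authorship ..11..22.33.
After op 4 (insert('h')): buffer="jlthtowthtqthtm" (len 15), cursors c1@4 c2@9 c3@13, authorship ..111..222.333.
After op 5 (move_right): buffer="jlthtowthtqthtm" (len 15), cursors c1@5 c2@10 c3@14, authorship ..111..222.333.
After op 6 (move_left): buffer="jlthtowthtqthtm" (len 15), cursors c1@4 c2@9 c3@13, authorship ..111..222.333.
After op 7 (insert('w')): buffer="jlthwtowthwtqthwtm" (len 18), cursors c1@5 c2@11 c3@16, authorship ..1111..2222.3333.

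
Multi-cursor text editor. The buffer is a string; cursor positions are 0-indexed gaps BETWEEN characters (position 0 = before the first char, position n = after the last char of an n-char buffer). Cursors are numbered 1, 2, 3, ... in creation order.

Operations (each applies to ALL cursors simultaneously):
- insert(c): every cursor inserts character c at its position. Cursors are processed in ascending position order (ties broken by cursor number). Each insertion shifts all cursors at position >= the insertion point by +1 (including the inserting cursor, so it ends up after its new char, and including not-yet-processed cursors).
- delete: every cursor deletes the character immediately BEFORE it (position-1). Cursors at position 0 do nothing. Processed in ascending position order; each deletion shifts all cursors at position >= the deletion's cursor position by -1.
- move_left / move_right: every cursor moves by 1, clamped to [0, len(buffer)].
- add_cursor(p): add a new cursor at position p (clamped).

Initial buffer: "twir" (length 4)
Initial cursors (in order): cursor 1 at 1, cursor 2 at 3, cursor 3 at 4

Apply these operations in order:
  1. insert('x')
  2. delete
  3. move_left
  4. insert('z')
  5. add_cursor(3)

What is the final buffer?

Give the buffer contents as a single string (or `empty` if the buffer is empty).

Answer: ztwzizr

Derivation:
After op 1 (insert('x')): buffer="txwixrx" (len 7), cursors c1@2 c2@5 c3@7, authorship .1..2.3
After op 2 (delete): buffer="twir" (len 4), cursors c1@1 c2@3 c3@4, authorship ....
After op 3 (move_left): buffer="twir" (len 4), cursors c1@0 c2@2 c3@3, authorship ....
After op 4 (insert('z')): buffer="ztwzizr" (len 7), cursors c1@1 c2@4 c3@6, authorship 1..2.3.
After op 5 (add_cursor(3)): buffer="ztwzizr" (len 7), cursors c1@1 c4@3 c2@4 c3@6, authorship 1..2.3.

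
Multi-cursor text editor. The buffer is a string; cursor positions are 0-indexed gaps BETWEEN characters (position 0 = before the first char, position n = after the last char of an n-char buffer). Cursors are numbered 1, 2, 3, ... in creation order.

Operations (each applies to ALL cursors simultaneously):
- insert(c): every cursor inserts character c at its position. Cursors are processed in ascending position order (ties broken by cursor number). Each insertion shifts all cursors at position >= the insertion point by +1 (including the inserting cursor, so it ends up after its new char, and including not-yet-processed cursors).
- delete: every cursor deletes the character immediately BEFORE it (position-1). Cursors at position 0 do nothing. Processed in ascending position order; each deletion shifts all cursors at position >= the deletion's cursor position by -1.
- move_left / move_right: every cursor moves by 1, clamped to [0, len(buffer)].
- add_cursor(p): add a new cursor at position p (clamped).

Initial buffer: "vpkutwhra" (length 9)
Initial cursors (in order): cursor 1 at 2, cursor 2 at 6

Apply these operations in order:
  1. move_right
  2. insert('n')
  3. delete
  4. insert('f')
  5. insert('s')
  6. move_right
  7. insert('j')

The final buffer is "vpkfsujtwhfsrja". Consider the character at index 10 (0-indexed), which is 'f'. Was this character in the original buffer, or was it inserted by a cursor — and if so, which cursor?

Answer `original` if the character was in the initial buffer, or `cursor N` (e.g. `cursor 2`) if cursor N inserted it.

Answer: cursor 2

Derivation:
After op 1 (move_right): buffer="vpkutwhra" (len 9), cursors c1@3 c2@7, authorship .........
After op 2 (insert('n')): buffer="vpknutwhnra" (len 11), cursors c1@4 c2@9, authorship ...1....2..
After op 3 (delete): buffer="vpkutwhra" (len 9), cursors c1@3 c2@7, authorship .........
After op 4 (insert('f')): buffer="vpkfutwhfra" (len 11), cursors c1@4 c2@9, authorship ...1....2..
After op 5 (insert('s')): buffer="vpkfsutwhfsra" (len 13), cursors c1@5 c2@11, authorship ...11....22..
After op 6 (move_right): buffer="vpkfsutwhfsra" (len 13), cursors c1@6 c2@12, authorship ...11....22..
After op 7 (insert('j')): buffer="vpkfsujtwhfsrja" (len 15), cursors c1@7 c2@14, authorship ...11.1...22.2.
Authorship (.=original, N=cursor N): . . . 1 1 . 1 . . . 2 2 . 2 .
Index 10: author = 2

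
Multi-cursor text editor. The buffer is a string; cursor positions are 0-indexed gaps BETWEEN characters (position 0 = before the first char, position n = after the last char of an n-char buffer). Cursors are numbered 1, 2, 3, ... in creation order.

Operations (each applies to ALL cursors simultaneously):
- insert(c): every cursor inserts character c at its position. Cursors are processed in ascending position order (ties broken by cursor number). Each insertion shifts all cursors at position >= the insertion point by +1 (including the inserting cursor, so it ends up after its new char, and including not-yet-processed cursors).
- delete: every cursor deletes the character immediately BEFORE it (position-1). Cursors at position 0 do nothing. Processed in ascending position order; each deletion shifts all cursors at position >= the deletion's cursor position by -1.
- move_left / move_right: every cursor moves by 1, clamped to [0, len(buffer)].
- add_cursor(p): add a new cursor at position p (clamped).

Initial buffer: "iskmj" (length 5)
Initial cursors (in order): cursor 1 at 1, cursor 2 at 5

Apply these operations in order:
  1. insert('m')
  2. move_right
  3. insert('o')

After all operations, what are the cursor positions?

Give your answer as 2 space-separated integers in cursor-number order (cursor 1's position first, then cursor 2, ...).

After op 1 (insert('m')): buffer="imskmjm" (len 7), cursors c1@2 c2@7, authorship .1....2
After op 2 (move_right): buffer="imskmjm" (len 7), cursors c1@3 c2@7, authorship .1....2
After op 3 (insert('o')): buffer="imsokmjmo" (len 9), cursors c1@4 c2@9, authorship .1.1...22

Answer: 4 9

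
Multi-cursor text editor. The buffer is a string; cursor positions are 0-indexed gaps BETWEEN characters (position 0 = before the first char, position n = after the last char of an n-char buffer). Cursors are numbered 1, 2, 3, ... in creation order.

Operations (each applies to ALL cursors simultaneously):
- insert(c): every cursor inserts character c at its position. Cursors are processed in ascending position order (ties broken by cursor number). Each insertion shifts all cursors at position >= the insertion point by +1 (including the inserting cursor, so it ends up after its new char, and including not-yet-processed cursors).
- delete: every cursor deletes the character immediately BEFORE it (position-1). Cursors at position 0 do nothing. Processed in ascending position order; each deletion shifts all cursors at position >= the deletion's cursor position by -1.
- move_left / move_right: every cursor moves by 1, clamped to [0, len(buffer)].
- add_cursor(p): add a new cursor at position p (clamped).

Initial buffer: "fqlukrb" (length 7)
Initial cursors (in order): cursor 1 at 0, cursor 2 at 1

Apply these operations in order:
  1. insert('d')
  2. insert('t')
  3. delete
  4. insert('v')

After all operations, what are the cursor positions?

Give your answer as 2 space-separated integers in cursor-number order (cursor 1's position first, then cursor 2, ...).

Answer: 2 5

Derivation:
After op 1 (insert('d')): buffer="dfdqlukrb" (len 9), cursors c1@1 c2@3, authorship 1.2......
After op 2 (insert('t')): buffer="dtfdtqlukrb" (len 11), cursors c1@2 c2@5, authorship 11.22......
After op 3 (delete): buffer="dfdqlukrb" (len 9), cursors c1@1 c2@3, authorship 1.2......
After op 4 (insert('v')): buffer="dvfdvqlukrb" (len 11), cursors c1@2 c2@5, authorship 11.22......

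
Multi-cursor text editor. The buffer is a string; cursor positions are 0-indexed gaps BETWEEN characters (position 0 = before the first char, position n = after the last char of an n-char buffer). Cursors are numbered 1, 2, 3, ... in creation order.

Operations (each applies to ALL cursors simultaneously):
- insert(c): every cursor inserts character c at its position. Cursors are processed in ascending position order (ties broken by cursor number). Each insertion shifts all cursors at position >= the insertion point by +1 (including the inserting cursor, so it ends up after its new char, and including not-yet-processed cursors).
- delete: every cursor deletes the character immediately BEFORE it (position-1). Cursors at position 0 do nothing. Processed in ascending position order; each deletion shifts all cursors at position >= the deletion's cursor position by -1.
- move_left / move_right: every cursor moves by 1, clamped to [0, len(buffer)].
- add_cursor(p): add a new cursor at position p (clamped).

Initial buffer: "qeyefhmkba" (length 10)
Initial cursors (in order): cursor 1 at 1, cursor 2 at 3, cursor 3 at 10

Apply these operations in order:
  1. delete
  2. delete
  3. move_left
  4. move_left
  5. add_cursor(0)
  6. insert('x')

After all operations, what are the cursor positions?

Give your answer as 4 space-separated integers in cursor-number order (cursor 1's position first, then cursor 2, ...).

After op 1 (delete): buffer="eefhmkb" (len 7), cursors c1@0 c2@1 c3@7, authorship .......
After op 2 (delete): buffer="efhmk" (len 5), cursors c1@0 c2@0 c3@5, authorship .....
After op 3 (move_left): buffer="efhmk" (len 5), cursors c1@0 c2@0 c3@4, authorship .....
After op 4 (move_left): buffer="efhmk" (len 5), cursors c1@0 c2@0 c3@3, authorship .....
After op 5 (add_cursor(0)): buffer="efhmk" (len 5), cursors c1@0 c2@0 c4@0 c3@3, authorship .....
After op 6 (insert('x')): buffer="xxxefhxmk" (len 9), cursors c1@3 c2@3 c4@3 c3@7, authorship 124...3..

Answer: 3 3 7 3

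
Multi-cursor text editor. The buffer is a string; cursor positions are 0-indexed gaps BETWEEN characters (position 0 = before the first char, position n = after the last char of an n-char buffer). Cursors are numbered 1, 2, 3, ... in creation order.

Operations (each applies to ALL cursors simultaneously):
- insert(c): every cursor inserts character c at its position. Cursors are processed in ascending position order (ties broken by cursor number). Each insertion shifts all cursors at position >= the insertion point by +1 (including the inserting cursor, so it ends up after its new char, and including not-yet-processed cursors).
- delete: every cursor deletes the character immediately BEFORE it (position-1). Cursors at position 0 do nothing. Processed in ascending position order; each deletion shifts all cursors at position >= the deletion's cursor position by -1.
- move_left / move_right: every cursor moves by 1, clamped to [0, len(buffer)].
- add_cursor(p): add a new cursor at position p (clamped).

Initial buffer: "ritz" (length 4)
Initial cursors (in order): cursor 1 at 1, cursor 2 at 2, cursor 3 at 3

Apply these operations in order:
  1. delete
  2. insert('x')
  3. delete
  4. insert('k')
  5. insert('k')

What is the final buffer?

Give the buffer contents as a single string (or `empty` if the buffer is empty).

Answer: kkkkkkz

Derivation:
After op 1 (delete): buffer="z" (len 1), cursors c1@0 c2@0 c3@0, authorship .
After op 2 (insert('x')): buffer="xxxz" (len 4), cursors c1@3 c2@3 c3@3, authorship 123.
After op 3 (delete): buffer="z" (len 1), cursors c1@0 c2@0 c3@0, authorship .
After op 4 (insert('k')): buffer="kkkz" (len 4), cursors c1@3 c2@3 c3@3, authorship 123.
After op 5 (insert('k')): buffer="kkkkkkz" (len 7), cursors c1@6 c2@6 c3@6, authorship 123123.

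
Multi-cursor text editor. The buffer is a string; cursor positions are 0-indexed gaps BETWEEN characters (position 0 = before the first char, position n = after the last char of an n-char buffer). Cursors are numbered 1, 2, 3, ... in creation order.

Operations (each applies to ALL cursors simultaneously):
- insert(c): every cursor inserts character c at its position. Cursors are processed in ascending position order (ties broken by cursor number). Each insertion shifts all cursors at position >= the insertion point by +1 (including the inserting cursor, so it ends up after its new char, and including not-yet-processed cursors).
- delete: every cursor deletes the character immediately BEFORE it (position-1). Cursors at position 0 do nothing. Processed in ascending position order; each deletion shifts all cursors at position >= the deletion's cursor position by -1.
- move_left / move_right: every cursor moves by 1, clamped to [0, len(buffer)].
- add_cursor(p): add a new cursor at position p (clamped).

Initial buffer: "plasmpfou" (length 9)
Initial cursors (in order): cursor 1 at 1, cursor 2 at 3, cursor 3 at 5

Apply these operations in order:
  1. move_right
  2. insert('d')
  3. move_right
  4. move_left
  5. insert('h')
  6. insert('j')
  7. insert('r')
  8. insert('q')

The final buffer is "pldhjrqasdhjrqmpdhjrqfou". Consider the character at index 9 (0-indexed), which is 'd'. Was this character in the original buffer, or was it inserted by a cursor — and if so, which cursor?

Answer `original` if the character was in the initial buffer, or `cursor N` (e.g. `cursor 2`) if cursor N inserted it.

Answer: cursor 2

Derivation:
After op 1 (move_right): buffer="plasmpfou" (len 9), cursors c1@2 c2@4 c3@6, authorship .........
After op 2 (insert('d')): buffer="pldasdmpdfou" (len 12), cursors c1@3 c2@6 c3@9, authorship ..1..2..3...
After op 3 (move_right): buffer="pldasdmpdfou" (len 12), cursors c1@4 c2@7 c3@10, authorship ..1..2..3...
After op 4 (move_left): buffer="pldasdmpdfou" (len 12), cursors c1@3 c2@6 c3@9, authorship ..1..2..3...
After op 5 (insert('h')): buffer="pldhasdhmpdhfou" (len 15), cursors c1@4 c2@8 c3@12, authorship ..11..22..33...
After op 6 (insert('j')): buffer="pldhjasdhjmpdhjfou" (len 18), cursors c1@5 c2@10 c3@15, authorship ..111..222..333...
After op 7 (insert('r')): buffer="pldhjrasdhjrmpdhjrfou" (len 21), cursors c1@6 c2@12 c3@18, authorship ..1111..2222..3333...
After op 8 (insert('q')): buffer="pldhjrqasdhjrqmpdhjrqfou" (len 24), cursors c1@7 c2@14 c3@21, authorship ..11111..22222..33333...
Authorship (.=original, N=cursor N): . . 1 1 1 1 1 . . 2 2 2 2 2 . . 3 3 3 3 3 . . .
Index 9: author = 2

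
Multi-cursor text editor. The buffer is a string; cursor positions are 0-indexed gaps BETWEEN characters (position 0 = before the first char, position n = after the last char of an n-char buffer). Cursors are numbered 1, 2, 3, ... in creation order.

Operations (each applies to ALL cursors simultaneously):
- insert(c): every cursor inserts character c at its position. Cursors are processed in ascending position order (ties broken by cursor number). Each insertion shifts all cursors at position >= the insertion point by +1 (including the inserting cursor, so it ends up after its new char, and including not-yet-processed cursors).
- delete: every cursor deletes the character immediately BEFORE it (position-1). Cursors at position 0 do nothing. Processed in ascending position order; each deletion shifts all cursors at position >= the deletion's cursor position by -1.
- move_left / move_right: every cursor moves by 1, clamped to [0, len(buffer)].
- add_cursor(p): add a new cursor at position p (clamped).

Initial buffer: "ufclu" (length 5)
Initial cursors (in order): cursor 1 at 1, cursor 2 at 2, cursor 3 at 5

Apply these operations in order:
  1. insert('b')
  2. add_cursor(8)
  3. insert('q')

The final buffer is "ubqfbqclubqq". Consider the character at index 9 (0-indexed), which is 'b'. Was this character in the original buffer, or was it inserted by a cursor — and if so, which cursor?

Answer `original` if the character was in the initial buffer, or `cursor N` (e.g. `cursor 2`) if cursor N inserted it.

After op 1 (insert('b')): buffer="ubfbclub" (len 8), cursors c1@2 c2@4 c3@8, authorship .1.2...3
After op 2 (add_cursor(8)): buffer="ubfbclub" (len 8), cursors c1@2 c2@4 c3@8 c4@8, authorship .1.2...3
After op 3 (insert('q')): buffer="ubqfbqclubqq" (len 12), cursors c1@3 c2@6 c3@12 c4@12, authorship .11.22...334
Authorship (.=original, N=cursor N): . 1 1 . 2 2 . . . 3 3 4
Index 9: author = 3

Answer: cursor 3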